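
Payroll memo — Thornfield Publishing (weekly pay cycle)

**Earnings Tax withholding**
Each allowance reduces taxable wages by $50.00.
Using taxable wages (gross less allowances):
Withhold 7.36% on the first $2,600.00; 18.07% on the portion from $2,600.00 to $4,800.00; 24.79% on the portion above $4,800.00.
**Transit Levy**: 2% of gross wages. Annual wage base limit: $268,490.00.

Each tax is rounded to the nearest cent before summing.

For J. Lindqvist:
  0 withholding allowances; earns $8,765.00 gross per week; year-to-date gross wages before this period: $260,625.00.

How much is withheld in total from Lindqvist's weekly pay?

$1,729.12

Earnings Tax: taxable = $8,765.00
  $588.90 + 24.79% × ($8,765.00 − $4,800.00) = $588.90 + 24.79% × $3,965.00 = $1,571.82
Transit Levy: cap $268,490.00 − YTD $260,625.00 = $7,865.00 subject; 2% × $7,865.00 = $157.30
Total: $1,571.82 + $157.30 = $1,729.12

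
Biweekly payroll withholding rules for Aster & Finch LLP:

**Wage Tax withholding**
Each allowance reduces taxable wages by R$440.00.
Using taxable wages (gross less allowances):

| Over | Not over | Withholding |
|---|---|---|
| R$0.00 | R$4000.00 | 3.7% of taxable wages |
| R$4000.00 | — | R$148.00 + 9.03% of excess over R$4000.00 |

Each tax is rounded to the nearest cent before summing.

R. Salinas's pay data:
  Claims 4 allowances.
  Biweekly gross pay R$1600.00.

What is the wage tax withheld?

Wage Tax: taxable = R$1600.00 − 4×R$440.00 = R$-160.00
  Taxable ≤ 0 → R$0.00

R$0.00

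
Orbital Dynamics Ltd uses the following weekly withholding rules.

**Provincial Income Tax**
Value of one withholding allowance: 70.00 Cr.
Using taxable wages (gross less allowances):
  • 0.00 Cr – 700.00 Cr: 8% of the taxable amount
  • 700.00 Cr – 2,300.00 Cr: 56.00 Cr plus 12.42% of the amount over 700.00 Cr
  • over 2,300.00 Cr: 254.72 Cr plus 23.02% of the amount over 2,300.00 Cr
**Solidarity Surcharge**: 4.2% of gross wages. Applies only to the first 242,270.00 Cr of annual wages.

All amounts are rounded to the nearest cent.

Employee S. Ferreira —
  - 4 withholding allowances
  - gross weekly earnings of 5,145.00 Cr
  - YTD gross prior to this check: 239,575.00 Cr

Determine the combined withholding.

Provincial Income Tax: taxable = 5,145.00 Cr − 4×70.00 Cr = 4,865.00 Cr
  254.72 Cr + 23.02% × (4,865.00 Cr − 2,300.00 Cr) = 254.72 Cr + 23.02% × 2,565.00 Cr = 845.18 Cr
Solidarity Surcharge: cap 242,270.00 Cr − YTD 239,575.00 Cr = 2,695.00 Cr subject; 4.2% × 2,695.00 Cr = 113.19 Cr
Total: 845.18 Cr + 113.19 Cr = 958.37 Cr

958.37 Cr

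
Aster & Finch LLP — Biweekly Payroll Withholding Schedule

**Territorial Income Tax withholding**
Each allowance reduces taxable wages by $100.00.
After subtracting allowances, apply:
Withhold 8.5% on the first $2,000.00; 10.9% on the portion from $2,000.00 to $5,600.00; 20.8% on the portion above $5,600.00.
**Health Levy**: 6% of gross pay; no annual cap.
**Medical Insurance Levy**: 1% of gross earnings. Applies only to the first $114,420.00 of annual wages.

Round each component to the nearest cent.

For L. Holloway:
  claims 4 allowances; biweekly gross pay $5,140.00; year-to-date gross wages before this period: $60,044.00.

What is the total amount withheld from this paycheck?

$828.46

Territorial Income Tax: taxable = $5,140.00 − 4×$100.00 = $4,740.00
  $170.00 + 10.9% × ($4,740.00 − $2,000.00) = $170.00 + 10.9% × $2,740.00 = $468.66
Health Levy: 6% × $5,140.00 = $308.40
Medical Insurance Levy: 1% × $5,140.00 = $51.40
Total: $468.66 + $308.40 + $51.40 = $828.46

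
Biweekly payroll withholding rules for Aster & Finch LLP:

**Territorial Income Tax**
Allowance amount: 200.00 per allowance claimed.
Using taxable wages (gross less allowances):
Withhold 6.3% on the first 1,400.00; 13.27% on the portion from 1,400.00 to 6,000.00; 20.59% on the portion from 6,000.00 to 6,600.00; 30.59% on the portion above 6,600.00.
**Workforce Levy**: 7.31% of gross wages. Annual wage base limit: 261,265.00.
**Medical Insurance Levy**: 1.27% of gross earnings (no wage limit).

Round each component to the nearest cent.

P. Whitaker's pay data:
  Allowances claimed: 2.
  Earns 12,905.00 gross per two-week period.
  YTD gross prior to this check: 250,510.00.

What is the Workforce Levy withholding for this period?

Workforce Levy: cap 261,265.00 − YTD 250,510.00 = 10,755.00 subject; 7.31% × 10,755.00 = 786.19

786.19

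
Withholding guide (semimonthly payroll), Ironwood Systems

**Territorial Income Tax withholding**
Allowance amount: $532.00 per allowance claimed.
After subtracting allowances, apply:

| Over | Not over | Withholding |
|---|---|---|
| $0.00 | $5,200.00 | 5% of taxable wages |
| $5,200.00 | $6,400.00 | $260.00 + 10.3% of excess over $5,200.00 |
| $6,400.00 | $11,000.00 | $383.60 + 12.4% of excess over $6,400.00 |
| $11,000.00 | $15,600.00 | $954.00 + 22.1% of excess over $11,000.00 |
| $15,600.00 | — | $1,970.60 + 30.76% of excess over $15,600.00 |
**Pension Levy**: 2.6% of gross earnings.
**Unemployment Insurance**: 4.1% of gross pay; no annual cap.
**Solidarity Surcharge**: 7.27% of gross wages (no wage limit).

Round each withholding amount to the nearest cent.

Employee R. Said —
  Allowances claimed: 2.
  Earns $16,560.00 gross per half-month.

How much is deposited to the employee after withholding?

Territorial Income Tax: taxable = $16,560.00 − 2×$532.00 = $15,496.00
  $954.00 + 22.1% × ($15,496.00 − $11,000.00) = $954.00 + 22.1% × $4,496.00 = $1,947.62
Pension Levy: 2.6% × $16,560.00 = $430.56
Unemployment Insurance: 4.1% × $16,560.00 = $678.96
Solidarity Surcharge: 7.27% × $16,560.00 = $1,203.91
Total withheld: $1,947.62 + $430.56 + $678.96 + $1,203.91 = $4,261.05
Net pay: $16,560.00 − $4,261.05 = $12,298.95

$12,298.95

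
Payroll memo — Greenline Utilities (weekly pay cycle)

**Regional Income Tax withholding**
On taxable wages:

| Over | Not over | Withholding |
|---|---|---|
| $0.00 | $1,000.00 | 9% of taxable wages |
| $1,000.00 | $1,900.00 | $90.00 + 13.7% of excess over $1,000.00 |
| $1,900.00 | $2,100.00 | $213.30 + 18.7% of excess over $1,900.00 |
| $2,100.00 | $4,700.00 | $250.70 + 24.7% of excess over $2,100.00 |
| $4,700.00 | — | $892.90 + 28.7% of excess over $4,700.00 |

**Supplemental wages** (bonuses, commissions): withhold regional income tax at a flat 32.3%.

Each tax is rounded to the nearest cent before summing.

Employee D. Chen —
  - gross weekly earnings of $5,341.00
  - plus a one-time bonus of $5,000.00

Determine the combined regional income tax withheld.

$2,691.87

Regional Income Tax: taxable = $5,341.00
  $892.90 + 28.7% × ($5,341.00 − $4,700.00) = $892.90 + 28.7% × $641.00 = $1,076.87
Supplemental (32.3% flat on bonus): 32.3% × $5,000.00 = $1,615.00
Total regional income tax: $1,076.87 + $1,615.00 = $2,691.87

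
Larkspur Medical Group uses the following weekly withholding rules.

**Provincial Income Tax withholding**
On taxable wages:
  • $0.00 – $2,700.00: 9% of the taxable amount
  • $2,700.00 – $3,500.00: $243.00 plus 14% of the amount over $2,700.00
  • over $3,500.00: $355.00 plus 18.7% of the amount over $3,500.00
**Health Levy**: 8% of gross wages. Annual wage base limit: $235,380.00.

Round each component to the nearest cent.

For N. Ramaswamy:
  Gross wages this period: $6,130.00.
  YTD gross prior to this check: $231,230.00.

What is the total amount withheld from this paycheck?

Provincial Income Tax: taxable = $6,130.00
  $355.00 + 18.7% × ($6,130.00 − $3,500.00) = $355.00 + 18.7% × $2,630.00 = $846.81
Health Levy: cap $235,380.00 − YTD $231,230.00 = $4,150.00 subject; 8% × $4,150.00 = $332.00
Total: $846.81 + $332.00 = $1,178.81

$1,178.81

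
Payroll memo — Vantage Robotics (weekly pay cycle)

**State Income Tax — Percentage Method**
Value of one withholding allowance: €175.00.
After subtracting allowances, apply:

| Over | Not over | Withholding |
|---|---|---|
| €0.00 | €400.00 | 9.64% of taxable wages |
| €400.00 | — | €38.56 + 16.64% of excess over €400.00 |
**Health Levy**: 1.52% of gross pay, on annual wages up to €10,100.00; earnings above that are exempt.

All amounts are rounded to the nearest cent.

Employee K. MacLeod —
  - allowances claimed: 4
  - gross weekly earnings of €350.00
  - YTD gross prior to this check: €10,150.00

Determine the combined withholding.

€0.00

State Income Tax: taxable = €350.00 − 4×€175.00 = €-350.00
  Taxable ≤ 0 → €0.00
Health Levy: YTD €10,150.00 ≥ cap €10,100.00 → €0.00
Total: €0.00 + €0.00 = €0.00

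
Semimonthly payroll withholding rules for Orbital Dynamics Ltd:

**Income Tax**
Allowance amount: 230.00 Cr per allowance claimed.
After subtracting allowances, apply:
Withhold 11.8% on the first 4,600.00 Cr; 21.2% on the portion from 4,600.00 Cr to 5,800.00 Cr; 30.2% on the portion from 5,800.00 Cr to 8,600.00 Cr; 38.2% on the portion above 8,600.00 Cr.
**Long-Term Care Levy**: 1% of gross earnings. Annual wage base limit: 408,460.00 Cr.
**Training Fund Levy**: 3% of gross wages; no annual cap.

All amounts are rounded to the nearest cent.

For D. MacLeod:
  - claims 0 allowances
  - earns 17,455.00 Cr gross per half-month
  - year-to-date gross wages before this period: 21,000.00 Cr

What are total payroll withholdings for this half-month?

5,723.61 Cr

Income Tax: taxable = 17,455.00 Cr
  1,642.80 Cr + 38.2% × (17,455.00 Cr − 8,600.00 Cr) = 1,642.80 Cr + 38.2% × 8,855.00 Cr = 5,025.41 Cr
Long-Term Care Levy: 1% × 17,455.00 Cr = 174.55 Cr
Training Fund Levy: 3% × 17,455.00 Cr = 523.65 Cr
Total: 5,025.41 Cr + 174.55 Cr + 523.65 Cr = 5,723.61 Cr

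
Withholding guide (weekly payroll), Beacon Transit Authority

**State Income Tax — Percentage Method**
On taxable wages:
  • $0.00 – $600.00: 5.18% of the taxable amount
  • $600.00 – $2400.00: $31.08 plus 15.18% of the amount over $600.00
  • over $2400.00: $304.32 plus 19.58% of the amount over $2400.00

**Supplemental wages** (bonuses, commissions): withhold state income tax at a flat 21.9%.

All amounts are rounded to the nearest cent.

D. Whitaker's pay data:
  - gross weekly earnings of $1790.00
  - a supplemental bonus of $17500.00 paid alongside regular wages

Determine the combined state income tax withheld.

$4044.22

State Income Tax: taxable = $1790.00
  $31.08 + 15.18% × ($1790.00 − $600.00) = $31.08 + 15.18% × $1190.00 = $211.72
Supplemental (21.9% flat on bonus): 21.9% × $17500.00 = $3832.50
Total state income tax: $211.72 + $3832.50 = $4044.22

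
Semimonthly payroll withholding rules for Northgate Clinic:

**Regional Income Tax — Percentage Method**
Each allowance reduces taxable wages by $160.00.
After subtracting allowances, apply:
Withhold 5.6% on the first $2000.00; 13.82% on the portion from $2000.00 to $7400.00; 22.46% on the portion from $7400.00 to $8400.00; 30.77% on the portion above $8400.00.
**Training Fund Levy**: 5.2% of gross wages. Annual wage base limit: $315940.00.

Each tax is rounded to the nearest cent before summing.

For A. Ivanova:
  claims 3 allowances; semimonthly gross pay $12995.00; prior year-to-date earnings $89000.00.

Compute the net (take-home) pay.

$9970.19

Regional Income Tax: taxable = $12995.00 − 3×$160.00 = $12515.00
  $1082.88 + 30.77% × ($12515.00 − $8400.00) = $1082.88 + 30.77% × $4115.00 = $2349.07
Training Fund Levy: 5.2% × $12995.00 = $675.74
Total withheld: $2349.07 + $675.74 = $3024.81
Net pay: $12995.00 − $3024.81 = $9970.19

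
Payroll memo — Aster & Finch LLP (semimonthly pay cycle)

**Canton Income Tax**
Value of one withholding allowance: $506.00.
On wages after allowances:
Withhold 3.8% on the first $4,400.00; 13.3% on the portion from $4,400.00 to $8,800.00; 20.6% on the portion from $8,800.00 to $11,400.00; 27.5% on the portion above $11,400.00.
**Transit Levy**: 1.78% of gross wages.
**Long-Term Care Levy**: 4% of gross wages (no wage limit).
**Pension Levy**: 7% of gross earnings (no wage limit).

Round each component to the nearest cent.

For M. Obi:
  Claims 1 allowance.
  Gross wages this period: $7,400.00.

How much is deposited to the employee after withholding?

$5,955.38

Canton Income Tax: taxable = $7,400.00 − 1×$506.00 = $6,894.00
  $167.20 + 13.3% × ($6,894.00 − $4,400.00) = $167.20 + 13.3% × $2,494.00 = $498.90
Transit Levy: 1.78% × $7,400.00 = $131.72
Long-Term Care Levy: 4% × $7,400.00 = $296.00
Pension Levy: 7% × $7,400.00 = $518.00
Total withheld: $498.90 + $131.72 + $296.00 + $518.00 = $1,444.62
Net pay: $7,400.00 − $1,444.62 = $5,955.38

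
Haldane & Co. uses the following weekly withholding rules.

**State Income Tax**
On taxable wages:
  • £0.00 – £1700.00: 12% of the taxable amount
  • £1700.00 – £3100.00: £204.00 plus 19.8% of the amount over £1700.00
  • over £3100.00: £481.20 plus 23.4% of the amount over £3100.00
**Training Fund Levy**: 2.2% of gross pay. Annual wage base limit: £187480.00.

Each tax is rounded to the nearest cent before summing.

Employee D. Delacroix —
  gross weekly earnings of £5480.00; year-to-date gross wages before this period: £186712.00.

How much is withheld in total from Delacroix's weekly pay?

State Income Tax: taxable = £5480.00
  £481.20 + 23.4% × (£5480.00 − £3100.00) = £481.20 + 23.4% × £2380.00 = £1038.12
Training Fund Levy: cap £187480.00 − YTD £186712.00 = £768.00 subject; 2.2% × £768.00 = £16.90
Total: £1038.12 + £16.90 = £1055.02

£1055.02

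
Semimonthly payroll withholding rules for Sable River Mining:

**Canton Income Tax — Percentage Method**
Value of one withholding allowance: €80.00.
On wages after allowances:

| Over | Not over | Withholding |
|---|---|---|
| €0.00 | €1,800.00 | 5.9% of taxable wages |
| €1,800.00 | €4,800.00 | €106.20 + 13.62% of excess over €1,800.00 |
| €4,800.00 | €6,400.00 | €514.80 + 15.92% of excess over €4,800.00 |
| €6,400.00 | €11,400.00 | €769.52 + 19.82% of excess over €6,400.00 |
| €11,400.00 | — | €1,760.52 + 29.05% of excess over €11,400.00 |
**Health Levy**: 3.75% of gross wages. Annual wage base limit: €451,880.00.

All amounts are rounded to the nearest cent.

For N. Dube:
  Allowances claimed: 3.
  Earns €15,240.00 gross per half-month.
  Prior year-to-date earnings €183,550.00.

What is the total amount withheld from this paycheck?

€3,377.82

Canton Income Tax: taxable = €15,240.00 − 3×€80.00 = €15,000.00
  €1,760.52 + 29.05% × (€15,000.00 − €11,400.00) = €1,760.52 + 29.05% × €3,600.00 = €2,806.32
Health Levy: 3.75% × €15,240.00 = €571.50
Total: €2,806.32 + €571.50 = €3,377.82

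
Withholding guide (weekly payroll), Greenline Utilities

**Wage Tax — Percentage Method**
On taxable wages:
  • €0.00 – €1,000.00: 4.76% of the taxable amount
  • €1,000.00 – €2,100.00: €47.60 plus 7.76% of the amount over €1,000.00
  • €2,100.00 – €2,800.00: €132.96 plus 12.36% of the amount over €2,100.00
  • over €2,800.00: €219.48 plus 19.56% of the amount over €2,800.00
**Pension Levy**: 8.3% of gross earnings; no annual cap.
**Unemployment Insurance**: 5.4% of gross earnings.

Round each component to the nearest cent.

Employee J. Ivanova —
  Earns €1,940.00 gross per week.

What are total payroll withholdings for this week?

Wage Tax: taxable = €1,940.00
  €47.60 + 7.76% × (€1,940.00 − €1,000.00) = €47.60 + 7.76% × €940.00 = €120.54
Pension Levy: 8.3% × €1,940.00 = €161.02
Unemployment Insurance: 5.4% × €1,940.00 = €104.76
Total: €120.54 + €161.02 + €104.76 = €386.32

€386.32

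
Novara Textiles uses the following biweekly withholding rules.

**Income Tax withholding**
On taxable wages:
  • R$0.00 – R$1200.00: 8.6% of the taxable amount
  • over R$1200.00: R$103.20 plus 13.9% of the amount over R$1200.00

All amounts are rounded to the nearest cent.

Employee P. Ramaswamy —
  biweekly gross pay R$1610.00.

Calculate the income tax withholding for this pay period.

Income Tax: taxable = R$1610.00
  R$103.20 + 13.9% × (R$1610.00 − R$1200.00) = R$103.20 + 13.9% × R$410.00 = R$160.19

R$160.19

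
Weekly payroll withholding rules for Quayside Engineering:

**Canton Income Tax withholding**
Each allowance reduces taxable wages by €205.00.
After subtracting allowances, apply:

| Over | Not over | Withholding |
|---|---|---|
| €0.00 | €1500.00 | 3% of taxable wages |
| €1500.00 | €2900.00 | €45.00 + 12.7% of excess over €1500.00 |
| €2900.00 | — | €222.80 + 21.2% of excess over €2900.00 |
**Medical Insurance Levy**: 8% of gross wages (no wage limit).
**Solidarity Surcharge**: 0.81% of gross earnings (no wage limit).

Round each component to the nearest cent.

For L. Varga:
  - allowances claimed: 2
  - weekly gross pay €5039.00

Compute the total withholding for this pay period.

€1033.29

Canton Income Tax: taxable = €5039.00 − 2×€205.00 = €4629.00
  €222.80 + 21.2% × (€4629.00 − €2900.00) = €222.80 + 21.2% × €1729.00 = €589.35
Medical Insurance Levy: 8% × €5039.00 = €403.12
Solidarity Surcharge: 0.81% × €5039.00 = €40.82
Total: €589.35 + €403.12 + €40.82 = €1033.29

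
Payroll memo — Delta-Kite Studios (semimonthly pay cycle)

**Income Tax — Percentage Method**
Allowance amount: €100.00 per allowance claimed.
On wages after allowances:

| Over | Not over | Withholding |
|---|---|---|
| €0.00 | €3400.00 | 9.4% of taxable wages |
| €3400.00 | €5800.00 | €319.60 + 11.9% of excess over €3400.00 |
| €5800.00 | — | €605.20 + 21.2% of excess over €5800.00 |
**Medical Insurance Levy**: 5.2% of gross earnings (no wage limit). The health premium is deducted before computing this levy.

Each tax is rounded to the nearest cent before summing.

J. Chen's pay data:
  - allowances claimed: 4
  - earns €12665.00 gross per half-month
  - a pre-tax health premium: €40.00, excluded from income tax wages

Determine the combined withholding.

Income Tax: taxable = €12665.00 − €40.00 − 4×€100.00 = €12225.00
  €605.20 + 21.2% × (€12225.00 − €5800.00) = €605.20 + 21.2% × €6425.00 = €1967.30
Medical Insurance Levy: 5.2% × €12625.00 = €656.50
Total: €1967.30 + €656.50 = €2623.80

€2623.80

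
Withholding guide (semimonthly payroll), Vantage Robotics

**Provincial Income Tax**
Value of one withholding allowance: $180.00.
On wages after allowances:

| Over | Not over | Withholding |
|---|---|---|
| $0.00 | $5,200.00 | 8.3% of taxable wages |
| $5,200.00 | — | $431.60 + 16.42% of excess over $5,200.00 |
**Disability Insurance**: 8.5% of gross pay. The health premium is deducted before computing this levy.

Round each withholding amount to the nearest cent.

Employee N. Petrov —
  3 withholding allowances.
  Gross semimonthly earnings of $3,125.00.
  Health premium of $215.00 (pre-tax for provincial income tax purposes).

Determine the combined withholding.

Provincial Income Tax: taxable = $3,125.00 − $215.00 − 3×$180.00 = $2,370.00
  8.3% × $2,370.00 = $196.71
Disability Insurance: 8.5% × $2,910.00 = $247.35
Total: $196.71 + $247.35 = $444.06

$444.06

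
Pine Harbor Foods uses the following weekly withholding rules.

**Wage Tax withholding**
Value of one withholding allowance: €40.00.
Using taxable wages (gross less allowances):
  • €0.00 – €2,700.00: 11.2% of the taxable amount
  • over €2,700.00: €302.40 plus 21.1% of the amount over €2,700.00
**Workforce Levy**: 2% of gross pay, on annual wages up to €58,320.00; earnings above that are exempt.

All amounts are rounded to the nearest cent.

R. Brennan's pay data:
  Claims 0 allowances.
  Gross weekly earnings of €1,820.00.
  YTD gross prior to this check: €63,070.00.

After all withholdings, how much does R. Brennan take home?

Wage Tax: taxable = €1,820.00
  11.2% × €1,820.00 = €203.84
Workforce Levy: YTD €63,070.00 ≥ cap €58,320.00 → €0.00
Total withheld: €203.84 + €0.00 = €203.84
Net pay: €1,820.00 − €203.84 = €1,616.16

€1,616.16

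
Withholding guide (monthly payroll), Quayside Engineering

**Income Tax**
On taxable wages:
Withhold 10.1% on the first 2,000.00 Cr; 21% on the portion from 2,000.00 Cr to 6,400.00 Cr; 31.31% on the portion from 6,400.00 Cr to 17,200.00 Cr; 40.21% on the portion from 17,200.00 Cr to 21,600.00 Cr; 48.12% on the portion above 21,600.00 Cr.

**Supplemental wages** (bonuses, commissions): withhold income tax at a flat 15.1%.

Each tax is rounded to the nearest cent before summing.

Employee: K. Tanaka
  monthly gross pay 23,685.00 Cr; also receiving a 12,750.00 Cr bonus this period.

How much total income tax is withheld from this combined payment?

Income Tax: taxable = 23,685.00 Cr
  6,276.72 Cr + 48.12% × (23,685.00 Cr − 21,600.00 Cr) = 6,276.72 Cr + 48.12% × 2,085.00 Cr = 7,280.02 Cr
Supplemental (15.1% flat on bonus): 15.1% × 12,750.00 Cr = 1,925.25 Cr
Total income tax: 7,280.02 Cr + 1,925.25 Cr = 9,205.27 Cr

9,205.27 Cr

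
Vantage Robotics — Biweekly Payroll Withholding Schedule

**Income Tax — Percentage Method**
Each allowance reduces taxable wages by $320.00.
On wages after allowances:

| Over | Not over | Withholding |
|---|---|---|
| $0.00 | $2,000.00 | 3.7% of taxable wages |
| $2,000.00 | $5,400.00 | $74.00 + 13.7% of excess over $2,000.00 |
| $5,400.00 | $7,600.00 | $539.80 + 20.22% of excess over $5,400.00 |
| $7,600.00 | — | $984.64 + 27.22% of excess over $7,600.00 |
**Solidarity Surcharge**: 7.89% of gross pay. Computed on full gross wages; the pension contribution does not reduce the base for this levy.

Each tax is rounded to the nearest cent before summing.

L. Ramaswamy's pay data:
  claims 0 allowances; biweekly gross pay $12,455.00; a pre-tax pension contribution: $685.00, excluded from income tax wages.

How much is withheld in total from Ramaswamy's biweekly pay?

Income Tax: taxable = $12,455.00 − $685.00 = $11,770.00
  $984.64 + 27.22% × ($11,770.00 − $7,600.00) = $984.64 + 27.22% × $4,170.00 = $2,119.71
Solidarity Surcharge: 7.89% × $12,455.00 = $982.70
Total: $2,119.71 + $982.70 = $3,102.41

$3,102.41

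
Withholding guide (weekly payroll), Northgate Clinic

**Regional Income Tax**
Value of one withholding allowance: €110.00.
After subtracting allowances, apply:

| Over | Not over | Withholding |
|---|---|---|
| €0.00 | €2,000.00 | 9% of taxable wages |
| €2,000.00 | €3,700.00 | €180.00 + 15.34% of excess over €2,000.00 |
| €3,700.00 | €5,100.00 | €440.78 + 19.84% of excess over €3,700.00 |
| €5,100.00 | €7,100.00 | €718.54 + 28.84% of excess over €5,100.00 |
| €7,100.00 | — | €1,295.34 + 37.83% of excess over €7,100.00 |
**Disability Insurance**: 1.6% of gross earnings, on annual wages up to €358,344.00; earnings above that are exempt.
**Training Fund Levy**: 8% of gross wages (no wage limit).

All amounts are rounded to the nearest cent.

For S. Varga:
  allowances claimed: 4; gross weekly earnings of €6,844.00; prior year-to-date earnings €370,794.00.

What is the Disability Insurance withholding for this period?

€0.00

Disability Insurance: YTD €370,794.00 ≥ cap €358,344.00 → €0.00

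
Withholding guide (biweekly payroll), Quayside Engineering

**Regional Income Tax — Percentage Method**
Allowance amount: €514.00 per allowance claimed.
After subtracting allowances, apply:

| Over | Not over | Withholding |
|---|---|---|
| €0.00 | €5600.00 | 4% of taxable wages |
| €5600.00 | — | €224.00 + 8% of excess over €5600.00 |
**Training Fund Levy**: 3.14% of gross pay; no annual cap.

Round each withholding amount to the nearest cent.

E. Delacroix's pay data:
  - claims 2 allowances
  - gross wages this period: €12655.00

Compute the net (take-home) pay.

€11551.47

Regional Income Tax: taxable = €12655.00 − 2×€514.00 = €11627.00
  €224.00 + 8% × (€11627.00 − €5600.00) = €224.00 + 8% × €6027.00 = €706.16
Training Fund Levy: 3.14% × €12655.00 = €397.37
Total withheld: €706.16 + €397.37 = €1103.53
Net pay: €12655.00 − €1103.53 = €11551.47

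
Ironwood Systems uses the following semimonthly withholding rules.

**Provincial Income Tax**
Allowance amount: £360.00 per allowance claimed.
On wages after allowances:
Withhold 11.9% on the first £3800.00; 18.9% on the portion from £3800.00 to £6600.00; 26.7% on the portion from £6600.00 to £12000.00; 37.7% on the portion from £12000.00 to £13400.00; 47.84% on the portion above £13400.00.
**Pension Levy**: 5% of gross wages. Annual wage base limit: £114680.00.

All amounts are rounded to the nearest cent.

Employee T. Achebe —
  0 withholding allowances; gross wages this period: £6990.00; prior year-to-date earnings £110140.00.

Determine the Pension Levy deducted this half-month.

£227.00

Pension Levy: cap £114680.00 − YTD £110140.00 = £4540.00 subject; 5% × £4540.00 = £227.00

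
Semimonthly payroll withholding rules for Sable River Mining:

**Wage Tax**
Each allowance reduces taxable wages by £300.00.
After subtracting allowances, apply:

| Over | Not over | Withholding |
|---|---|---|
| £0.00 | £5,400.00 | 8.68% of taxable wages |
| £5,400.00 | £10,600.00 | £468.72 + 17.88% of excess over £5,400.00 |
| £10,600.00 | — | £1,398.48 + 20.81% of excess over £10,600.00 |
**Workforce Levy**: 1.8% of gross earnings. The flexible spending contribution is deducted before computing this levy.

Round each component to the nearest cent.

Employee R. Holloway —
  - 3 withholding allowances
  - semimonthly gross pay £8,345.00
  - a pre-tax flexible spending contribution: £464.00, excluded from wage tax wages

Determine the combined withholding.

Wage Tax: taxable = £8,345.00 − £464.00 − 3×£300.00 = £6,981.00
  £468.72 + 17.88% × (£6,981.00 − £5,400.00) = £468.72 + 17.88% × £1,581.00 = £751.40
Workforce Levy: 1.8% × £7,881.00 = £141.86
Total: £751.40 + £141.86 = £893.26

£893.26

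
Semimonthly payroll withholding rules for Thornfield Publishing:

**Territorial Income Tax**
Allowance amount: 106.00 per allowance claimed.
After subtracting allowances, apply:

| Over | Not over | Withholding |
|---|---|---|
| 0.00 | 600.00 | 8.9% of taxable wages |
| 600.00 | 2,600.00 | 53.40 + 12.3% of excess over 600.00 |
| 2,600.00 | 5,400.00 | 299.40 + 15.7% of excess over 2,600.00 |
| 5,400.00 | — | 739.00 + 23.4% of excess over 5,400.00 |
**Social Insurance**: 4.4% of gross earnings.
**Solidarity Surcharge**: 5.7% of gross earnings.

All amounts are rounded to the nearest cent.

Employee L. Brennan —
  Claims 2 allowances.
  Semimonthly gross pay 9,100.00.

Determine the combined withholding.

Territorial Income Tax: taxable = 9,100.00 − 2×106.00 = 8,888.00
  739.00 + 23.4% × (8,888.00 − 5,400.00) = 739.00 + 23.4% × 3,488.00 = 1,555.19
Social Insurance: 4.4% × 9,100.00 = 400.40
Solidarity Surcharge: 5.7% × 9,100.00 = 518.70
Total: 1,555.19 + 400.40 + 518.70 = 2,474.29

2,474.29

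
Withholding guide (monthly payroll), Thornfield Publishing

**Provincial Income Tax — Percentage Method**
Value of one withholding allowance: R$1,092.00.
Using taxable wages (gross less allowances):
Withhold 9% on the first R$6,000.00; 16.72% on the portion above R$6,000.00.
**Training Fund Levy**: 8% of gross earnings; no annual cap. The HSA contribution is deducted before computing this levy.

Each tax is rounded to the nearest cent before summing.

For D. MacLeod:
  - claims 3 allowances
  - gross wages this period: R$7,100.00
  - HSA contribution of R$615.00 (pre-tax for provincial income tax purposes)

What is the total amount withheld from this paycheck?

R$807.61

Provincial Income Tax: taxable = R$7,100.00 − R$615.00 − 3×R$1,092.00 = R$3,209.00
  9% × R$3,209.00 = R$288.81
Training Fund Levy: 8% × R$6,485.00 = R$518.80
Total: R$288.81 + R$518.80 = R$807.61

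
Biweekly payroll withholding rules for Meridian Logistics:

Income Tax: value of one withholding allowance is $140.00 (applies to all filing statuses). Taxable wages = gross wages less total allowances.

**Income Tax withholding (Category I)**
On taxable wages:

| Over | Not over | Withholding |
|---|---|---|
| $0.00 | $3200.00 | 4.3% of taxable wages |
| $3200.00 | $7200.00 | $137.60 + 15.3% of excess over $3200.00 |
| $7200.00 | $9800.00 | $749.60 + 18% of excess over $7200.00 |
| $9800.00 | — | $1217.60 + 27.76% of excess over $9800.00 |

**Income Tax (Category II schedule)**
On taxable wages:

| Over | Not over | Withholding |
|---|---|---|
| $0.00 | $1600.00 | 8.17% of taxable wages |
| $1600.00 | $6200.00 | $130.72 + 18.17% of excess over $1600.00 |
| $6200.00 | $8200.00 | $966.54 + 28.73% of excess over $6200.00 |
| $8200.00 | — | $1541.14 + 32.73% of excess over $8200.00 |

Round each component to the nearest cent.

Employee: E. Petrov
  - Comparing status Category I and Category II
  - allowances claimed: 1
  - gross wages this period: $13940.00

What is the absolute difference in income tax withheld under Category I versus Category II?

Income Tax (Category I): taxable = $13940.00 − 1×$140.00 = $13800.00
  $1217.60 + 27.76% × ($13800.00 − $9800.00) = $1217.60 + 27.76% × $4000.00 = $2328.00
Income Tax (Category II): taxable = $13940.00 − 1×$140.00 = $13800.00
  $1541.14 + 32.73% × ($13800.00 − $8200.00) = $1541.14 + 32.73% × $5600.00 = $3374.02
Difference: |$2328.00 − $3374.02| = $1046.02 (higher under Category II)

$1046.02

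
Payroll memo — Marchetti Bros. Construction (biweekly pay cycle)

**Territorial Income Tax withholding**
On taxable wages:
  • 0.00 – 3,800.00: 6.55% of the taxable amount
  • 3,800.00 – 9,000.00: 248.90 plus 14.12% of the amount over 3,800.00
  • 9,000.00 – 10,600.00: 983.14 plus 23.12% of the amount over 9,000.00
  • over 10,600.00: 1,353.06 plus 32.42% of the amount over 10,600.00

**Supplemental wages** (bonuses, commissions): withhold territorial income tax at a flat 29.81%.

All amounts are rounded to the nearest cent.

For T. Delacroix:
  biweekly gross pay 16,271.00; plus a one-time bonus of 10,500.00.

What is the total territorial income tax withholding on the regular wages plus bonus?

Territorial Income Tax: taxable = 16,271.00
  1,353.06 + 32.42% × (16,271.00 − 10,600.00) = 1,353.06 + 32.42% × 5,671.00 = 3,191.60
Supplemental (29.81% flat on bonus): 29.81% × 10,500.00 = 3,130.05
Total territorial income tax: 3,191.60 + 3,130.05 = 6,321.65

6,321.65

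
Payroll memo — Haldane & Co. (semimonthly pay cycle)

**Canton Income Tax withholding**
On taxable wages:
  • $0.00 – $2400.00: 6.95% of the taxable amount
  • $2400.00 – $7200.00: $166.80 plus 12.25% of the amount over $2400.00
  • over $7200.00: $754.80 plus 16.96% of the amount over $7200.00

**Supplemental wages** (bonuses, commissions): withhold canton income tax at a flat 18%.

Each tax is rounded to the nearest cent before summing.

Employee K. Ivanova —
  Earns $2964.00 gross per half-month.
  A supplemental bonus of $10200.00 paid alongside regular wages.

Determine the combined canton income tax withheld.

Canton Income Tax: taxable = $2964.00
  $166.80 + 12.25% × ($2964.00 − $2400.00) = $166.80 + 12.25% × $564.00 = $235.89
Supplemental (18% flat on bonus): 18% × $10200.00 = $1836.00
Total canton income tax: $235.89 + $1836.00 = $2071.89

$2071.89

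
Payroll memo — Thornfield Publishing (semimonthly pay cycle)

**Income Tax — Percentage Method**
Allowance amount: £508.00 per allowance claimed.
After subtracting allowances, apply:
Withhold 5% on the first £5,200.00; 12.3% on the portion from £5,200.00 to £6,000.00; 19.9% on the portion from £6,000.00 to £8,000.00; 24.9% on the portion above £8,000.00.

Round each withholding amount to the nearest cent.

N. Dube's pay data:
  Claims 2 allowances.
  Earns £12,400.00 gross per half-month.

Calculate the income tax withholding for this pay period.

Income Tax: taxable = £12,400.00 − 2×£508.00 = £11,384.00
  £756.40 + 24.9% × (£11,384.00 − £8,000.00) = £756.40 + 24.9% × £3,384.00 = £1,599.02

£1,599.02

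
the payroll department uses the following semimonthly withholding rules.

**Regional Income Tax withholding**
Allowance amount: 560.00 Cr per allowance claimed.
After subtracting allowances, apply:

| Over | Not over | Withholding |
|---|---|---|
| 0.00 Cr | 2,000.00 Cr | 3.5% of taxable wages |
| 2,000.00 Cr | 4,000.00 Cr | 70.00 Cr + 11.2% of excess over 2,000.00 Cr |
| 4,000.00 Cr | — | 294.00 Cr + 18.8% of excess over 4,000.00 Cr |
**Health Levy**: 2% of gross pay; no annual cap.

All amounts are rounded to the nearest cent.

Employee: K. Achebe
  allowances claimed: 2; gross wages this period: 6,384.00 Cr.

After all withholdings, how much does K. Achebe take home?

Regional Income Tax: taxable = 6,384.00 Cr − 2×560.00 Cr = 5,264.00 Cr
  294.00 Cr + 18.8% × (5,264.00 Cr − 4,000.00 Cr) = 294.00 Cr + 18.8% × 1,264.00 Cr = 531.63 Cr
Health Levy: 2% × 6,384.00 Cr = 127.68 Cr
Total withheld: 531.63 Cr + 127.68 Cr = 659.31 Cr
Net pay: 6,384.00 Cr − 659.31 Cr = 5,724.69 Cr

5,724.69 Cr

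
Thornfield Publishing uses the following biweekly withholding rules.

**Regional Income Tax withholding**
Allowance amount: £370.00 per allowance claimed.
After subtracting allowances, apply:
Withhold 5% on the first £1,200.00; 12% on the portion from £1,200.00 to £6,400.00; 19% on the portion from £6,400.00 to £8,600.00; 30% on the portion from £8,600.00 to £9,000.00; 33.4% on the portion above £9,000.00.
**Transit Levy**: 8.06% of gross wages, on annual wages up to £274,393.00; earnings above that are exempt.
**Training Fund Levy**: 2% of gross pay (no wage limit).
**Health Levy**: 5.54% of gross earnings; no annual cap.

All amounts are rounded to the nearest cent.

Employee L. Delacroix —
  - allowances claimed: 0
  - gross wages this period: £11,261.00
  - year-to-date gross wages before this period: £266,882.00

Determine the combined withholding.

Regional Income Tax: taxable = £11,261.00
  £1,222.00 + 33.4% × (£11,261.00 − £9,000.00) = £1,222.00 + 33.4% × £2,261.00 = £1,977.17
Transit Levy: cap £274,393.00 − YTD £266,882.00 = £7,511.00 subject; 8.06% × £7,511.00 = £605.39
Training Fund Levy: 2% × £11,261.00 = £225.22
Health Levy: 5.54% × £11,261.00 = £623.86
Total: £1,977.17 + £605.39 + £225.22 + £623.86 = £3,431.64

£3,431.64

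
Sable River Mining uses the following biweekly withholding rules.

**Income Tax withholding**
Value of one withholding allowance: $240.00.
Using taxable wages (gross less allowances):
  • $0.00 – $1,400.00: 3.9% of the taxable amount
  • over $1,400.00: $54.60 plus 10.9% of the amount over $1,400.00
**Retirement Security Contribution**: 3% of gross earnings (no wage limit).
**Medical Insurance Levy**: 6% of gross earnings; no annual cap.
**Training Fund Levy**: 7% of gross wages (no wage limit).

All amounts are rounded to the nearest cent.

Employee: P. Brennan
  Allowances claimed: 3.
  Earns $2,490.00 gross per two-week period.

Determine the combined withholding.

Income Tax: taxable = $2,490.00 − 3×$240.00 = $1,770.00
  $54.60 + 10.9% × ($1,770.00 − $1,400.00) = $54.60 + 10.9% × $370.00 = $94.93
Retirement Security Contribution: 3% × $2,490.00 = $74.70
Medical Insurance Levy: 6% × $2,490.00 = $149.40
Training Fund Levy: 7% × $2,490.00 = $174.30
Total: $94.93 + $74.70 + $149.40 + $174.30 = $493.33

$493.33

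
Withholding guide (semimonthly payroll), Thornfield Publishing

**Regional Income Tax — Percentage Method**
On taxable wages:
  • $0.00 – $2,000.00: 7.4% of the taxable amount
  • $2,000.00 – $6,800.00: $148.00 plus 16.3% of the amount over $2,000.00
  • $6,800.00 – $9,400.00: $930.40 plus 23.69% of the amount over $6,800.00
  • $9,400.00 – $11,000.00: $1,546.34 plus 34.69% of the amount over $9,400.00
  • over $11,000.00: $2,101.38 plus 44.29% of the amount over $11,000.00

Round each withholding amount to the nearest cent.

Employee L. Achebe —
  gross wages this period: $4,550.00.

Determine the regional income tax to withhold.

$563.65

Regional Income Tax: taxable = $4,550.00
  $148.00 + 16.3% × ($4,550.00 − $2,000.00) = $148.00 + 16.3% × $2,550.00 = $563.65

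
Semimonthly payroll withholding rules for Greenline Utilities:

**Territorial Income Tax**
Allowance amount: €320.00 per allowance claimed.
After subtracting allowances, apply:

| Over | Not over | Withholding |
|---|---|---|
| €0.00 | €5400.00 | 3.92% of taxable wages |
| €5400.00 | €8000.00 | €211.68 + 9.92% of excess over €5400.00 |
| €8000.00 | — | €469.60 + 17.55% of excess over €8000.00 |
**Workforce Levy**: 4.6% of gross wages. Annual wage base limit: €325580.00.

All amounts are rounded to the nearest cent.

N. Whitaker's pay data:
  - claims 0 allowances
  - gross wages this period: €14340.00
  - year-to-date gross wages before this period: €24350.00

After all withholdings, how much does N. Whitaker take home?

€12098.09

Territorial Income Tax: taxable = €14340.00
  €469.60 + 17.55% × (€14340.00 − €8000.00) = €469.60 + 17.55% × €6340.00 = €1582.27
Workforce Levy: 4.6% × €14340.00 = €659.64
Total withheld: €1582.27 + €659.64 = €2241.91
Net pay: €14340.00 − €2241.91 = €12098.09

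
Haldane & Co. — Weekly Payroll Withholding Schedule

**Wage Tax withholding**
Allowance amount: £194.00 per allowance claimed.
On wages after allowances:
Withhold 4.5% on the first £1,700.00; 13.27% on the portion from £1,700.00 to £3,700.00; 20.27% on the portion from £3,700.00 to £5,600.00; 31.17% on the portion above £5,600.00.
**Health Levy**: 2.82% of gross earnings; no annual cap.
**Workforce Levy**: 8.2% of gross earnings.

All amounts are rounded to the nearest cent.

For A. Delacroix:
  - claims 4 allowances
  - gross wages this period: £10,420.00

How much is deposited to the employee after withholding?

Wage Tax: taxable = £10,420.00 − 4×£194.00 = £9,644.00
  £727.03 + 31.17% × (£9,644.00 − £5,600.00) = £727.03 + 31.17% × £4,044.00 = £1,987.54
Health Levy: 2.82% × £10,420.00 = £293.84
Workforce Levy: 8.2% × £10,420.00 = £854.44
Total withheld: £1,987.54 + £293.84 + £854.44 = £3,135.82
Net pay: £10,420.00 − £3,135.82 = £7,284.18

£7,284.18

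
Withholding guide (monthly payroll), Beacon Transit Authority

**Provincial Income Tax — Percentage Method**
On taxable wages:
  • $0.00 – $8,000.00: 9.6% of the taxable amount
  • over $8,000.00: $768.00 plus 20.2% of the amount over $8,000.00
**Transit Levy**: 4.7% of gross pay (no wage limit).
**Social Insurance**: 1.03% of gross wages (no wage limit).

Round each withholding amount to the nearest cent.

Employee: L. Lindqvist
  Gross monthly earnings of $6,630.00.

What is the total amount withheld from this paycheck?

Provincial Income Tax: taxable = $6,630.00
  9.6% × $6,630.00 = $636.48
Transit Levy: 4.7% × $6,630.00 = $311.61
Social Insurance: 1.03% × $6,630.00 = $68.29
Total: $636.48 + $311.61 + $68.29 = $1,016.38

$1,016.38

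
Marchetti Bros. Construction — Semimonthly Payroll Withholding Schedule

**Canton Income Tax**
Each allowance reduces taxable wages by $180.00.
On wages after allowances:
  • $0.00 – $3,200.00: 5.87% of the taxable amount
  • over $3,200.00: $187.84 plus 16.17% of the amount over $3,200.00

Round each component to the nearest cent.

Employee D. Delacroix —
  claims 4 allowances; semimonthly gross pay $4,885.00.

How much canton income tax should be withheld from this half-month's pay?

$343.88

Canton Income Tax: taxable = $4,885.00 − 4×$180.00 = $4,165.00
  $187.84 + 16.17% × ($4,165.00 − $3,200.00) = $187.84 + 16.17% × $965.00 = $343.88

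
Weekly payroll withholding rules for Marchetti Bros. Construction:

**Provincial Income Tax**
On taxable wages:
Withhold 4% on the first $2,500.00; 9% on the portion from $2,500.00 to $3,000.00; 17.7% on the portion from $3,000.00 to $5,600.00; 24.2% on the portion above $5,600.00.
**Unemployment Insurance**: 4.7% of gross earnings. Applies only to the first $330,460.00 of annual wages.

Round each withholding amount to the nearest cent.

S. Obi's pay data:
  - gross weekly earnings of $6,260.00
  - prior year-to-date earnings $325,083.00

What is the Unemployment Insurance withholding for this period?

Unemployment Insurance: cap $330,460.00 − YTD $325,083.00 = $5,377.00 subject; 4.7% × $5,377.00 = $252.72

$252.72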